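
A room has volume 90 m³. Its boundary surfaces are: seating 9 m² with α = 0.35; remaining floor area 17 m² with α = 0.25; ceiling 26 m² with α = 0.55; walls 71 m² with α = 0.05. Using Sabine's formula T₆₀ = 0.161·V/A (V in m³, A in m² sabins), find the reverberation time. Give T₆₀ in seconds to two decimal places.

Total absorption A = 9·0.35 + 17·0.25 + 26·0.55 + 71·0.05 = 25.25 m² sabins.
T₆₀ = 0.161·V/A = 0.161·90/25.25 = 0.574 s.

0.57 s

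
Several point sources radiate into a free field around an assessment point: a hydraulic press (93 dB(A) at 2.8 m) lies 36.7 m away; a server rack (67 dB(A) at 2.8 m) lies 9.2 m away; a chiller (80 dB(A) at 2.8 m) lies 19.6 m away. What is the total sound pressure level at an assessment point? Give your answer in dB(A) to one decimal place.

Apply inverse-square spreading to bring every level to the receiver, then sum 10^(L/10).
hydraulic press: 93 − 20·log₁₀(36.7/2.8) = 93 − 22.35 = 70.65 dB(A).
server rack: 67 − 20·log₁₀(9.2/2.8) = 67 − 10.33 = 56.67 dB(A).
chiller: 80 − 20·log₁₀(19.6/2.8) = 80 − 16.90 = 63.10 dB(A).
Σ 10^(L/10) = 1.412e+07 → L_total = 10·log₁₀(1.412e+07) = 71.50 dB(A).

71.5 dB(A)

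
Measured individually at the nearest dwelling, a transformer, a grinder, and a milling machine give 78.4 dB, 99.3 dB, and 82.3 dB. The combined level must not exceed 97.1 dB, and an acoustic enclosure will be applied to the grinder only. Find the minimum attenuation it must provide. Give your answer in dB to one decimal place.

The untreated sources together contribute 10^(78.4/10) + 10^(82.3/10) = 2.390e+08, i.e. 83.78 dB.
To meet 97.1 dB overall, the treated grinder may contribute at most 10^(97.1/10) − 2.390e+08 = 4.890e+09, i.e. 96.89 dB.
Required insertion loss = 99.3 − 96.89 = 2.41 dB.

2.4 dB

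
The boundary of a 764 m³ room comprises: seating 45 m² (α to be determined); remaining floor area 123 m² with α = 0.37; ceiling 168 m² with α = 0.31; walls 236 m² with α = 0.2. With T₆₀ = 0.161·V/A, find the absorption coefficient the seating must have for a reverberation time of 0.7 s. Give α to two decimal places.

0.69

Required total absorption A = 0.161·764/0.7 = 175.72 m².
Absorption from the other surfaces = 123·0.37 + 168·0.31 + 236·0.2 = 144.79 m², so the seating must supply 30.93 m² over 45 m².
α = 30.93/45 = 0.687.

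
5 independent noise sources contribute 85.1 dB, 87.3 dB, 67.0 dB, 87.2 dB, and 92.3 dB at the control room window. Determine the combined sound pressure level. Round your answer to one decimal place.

94.9 dB

Incoherent sources combine by intensity addition: L_total = 10·log₁₀(Σ 10^(L_i/10)).
Σ 10^(L/10) = 10^(85.1/10) + 10^(87.3/10) + 10^(67.0/10) + 10^(87.2/10) + 10^(92.3/10) = 3.089e+09.
L_total = 10·log₁₀(3.089e+09) = 94.90 dB.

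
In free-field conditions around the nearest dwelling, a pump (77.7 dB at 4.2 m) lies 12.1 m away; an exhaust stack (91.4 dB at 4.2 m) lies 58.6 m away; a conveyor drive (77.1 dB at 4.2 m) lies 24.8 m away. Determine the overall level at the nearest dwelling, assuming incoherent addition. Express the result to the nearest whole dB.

Apply inverse-square spreading to bring every level to the receiver, then sum 10^(L/10).
pump: 77.7 − 20·log₁₀(12.1/4.2) = 77.7 − 9.19 = 68.51 dB.
exhaust stack: 91.4 − 20·log₁₀(58.6/4.2) = 91.4 − 22.89 = 68.51 dB.
conveyor drive: 77.1 − 20·log₁₀(24.8/4.2) = 77.1 − 15.42 = 61.68 dB.
Σ 10^(L/10) = 1.566e+07 → L_total = 10·log₁₀(1.566e+07) = 71.95 dB.

72 dB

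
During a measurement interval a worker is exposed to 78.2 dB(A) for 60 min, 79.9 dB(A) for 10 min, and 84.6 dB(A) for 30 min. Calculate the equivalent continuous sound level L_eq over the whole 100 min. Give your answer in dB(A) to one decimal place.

Weight each interval's intensity by its duration and average over T = 100 min:
Σ tᵢ·10^(Lᵢ/10) = 60·10^(78.2/10) + 10·10^(79.9/10) + 30·10^(84.6/10) = 1.359e+10.
L_eq = 10·log₁₀(1.359e+10/100) = 81.33 dB(A).

81.3 dB(A)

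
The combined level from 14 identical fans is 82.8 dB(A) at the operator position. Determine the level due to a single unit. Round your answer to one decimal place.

71.3 dB(A)

14 equal contributions raise the level by 10·log₁₀ 14 = 11.461 dB, so each unit alone gives 82.8 − 11.461.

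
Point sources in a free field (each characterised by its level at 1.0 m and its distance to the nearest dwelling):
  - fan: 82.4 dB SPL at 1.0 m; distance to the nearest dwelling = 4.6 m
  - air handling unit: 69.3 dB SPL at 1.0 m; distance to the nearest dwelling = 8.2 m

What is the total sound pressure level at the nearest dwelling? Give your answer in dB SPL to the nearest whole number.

69 dB SPL

Apply inverse-square spreading to bring every level to the receiver, then sum 10^(L/10).
fan: 82.4 − 20·log₁₀(4.6/1.0) = 82.4 − 13.26 = 69.14 dB SPL.
air handling unit: 69.3 − 20·log₁₀(8.2/1.0) = 69.3 − 18.28 = 51.02 dB SPL.
Σ 10^(L/10) = 8.339e+06 → L_total = 10·log₁₀(8.339e+06) = 69.21 dB SPL.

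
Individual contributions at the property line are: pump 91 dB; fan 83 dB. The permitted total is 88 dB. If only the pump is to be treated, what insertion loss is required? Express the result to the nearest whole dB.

5 dB

Everything except the pump sums to 10^(83/10) = 1.995e+08 in linear terms, 83.00 dB.
The limit corresponds to 10^(88/10) = 6.310e+08; subtracting the fixed part leaves 4.314e+08 for the pump, i.e. 86.35 dB.
Required insertion loss = 91 − 86.35 = 4.65 dB.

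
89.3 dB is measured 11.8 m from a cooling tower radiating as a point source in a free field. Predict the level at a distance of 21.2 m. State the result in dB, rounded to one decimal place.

84.2 dB

Spherical spreading from a point source gives a 20·log₁₀(r₂/r₁) drop.
L₂ = 89.3 − 20·log₁₀(21.2/11.8) = 89.3 − 5.089 = 84.21 dB.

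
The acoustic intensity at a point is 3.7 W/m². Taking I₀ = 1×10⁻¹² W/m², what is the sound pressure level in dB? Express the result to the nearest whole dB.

126 dB

Dividing by I₀ shifts the exponent by 12: I/I₀ = 3.7×10^12.
L = 10·(0.5682 + 12) = 125.68 dB.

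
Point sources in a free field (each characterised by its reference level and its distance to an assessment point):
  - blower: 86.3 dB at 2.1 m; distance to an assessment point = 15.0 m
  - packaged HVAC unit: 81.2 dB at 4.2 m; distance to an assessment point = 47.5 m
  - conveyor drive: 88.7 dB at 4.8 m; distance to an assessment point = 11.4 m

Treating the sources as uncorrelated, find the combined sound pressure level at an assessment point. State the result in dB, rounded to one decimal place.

Propagate each source to the receiver with L = L_ref − 20·log₁₀(r/r_ref), then add intensities.
blower: 86.3 − 20·log₁₀(15.0/2.1) = 86.3 − 17.08 = 69.22 dB.
packaged HVAC unit: 81.2 − 20·log₁₀(47.5/4.2) = 81.2 − 21.07 = 60.13 dB.
conveyor drive: 88.7 − 20·log₁₀(11.4/4.8) = 88.7 − 7.51 = 81.19 dB.
Σ 10^(L/10) = 1.408e+08 → L_total = 10·log₁₀(1.408e+08) = 81.49 dB.

81.5 dB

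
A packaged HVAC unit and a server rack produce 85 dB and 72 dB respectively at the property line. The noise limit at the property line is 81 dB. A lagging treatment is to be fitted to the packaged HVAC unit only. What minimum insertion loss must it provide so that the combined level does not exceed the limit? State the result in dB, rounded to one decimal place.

4.6 dB

Fixed contribution from the other source: Σ 10^(L/10) = 10^(72/10) = 1.585e+07 (72.00 dB).
To meet 81 dB overall, the treated packaged HVAC unit may contribute at most 10^(81/10) − 1.585e+07 = 1.100e+08, i.e. 80.42 dB.
So the packaged HVAC unit must be reduced from 85 to 80.42 dB: IL = 4.58 dB.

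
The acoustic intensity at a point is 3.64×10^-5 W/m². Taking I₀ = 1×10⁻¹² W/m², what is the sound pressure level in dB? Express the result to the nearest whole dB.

I/I₀ = 3.64×10^-5/10⁻¹² = 3.64×10^7, and L = 10·log₁₀(I/I₀).
L = 10·(0.5611 + 7) = 75.61 dB.

76 dB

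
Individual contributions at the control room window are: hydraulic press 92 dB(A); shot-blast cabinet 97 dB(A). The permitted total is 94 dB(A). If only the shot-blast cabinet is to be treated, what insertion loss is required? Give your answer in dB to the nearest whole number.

Everything except the shot-blast cabinet sums to 10^(92/10) = 1.585e+09 in linear terms, 92.00 dB(A).
To meet 94 dB(A) overall, the treated shot-blast cabinet may contribute at most 10^(94/10) − 1.585e+09 = 9.270e+08, i.e. 89.67 dB(A).
Required insertion loss = 97 − 89.67 = 7.33 dB.

7 dB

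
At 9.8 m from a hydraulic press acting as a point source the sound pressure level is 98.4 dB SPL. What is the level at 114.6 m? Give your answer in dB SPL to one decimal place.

77.0 dB SPL

Spherical spreading from a point source gives a 20·log₁₀(r₂/r₁) drop.
L₂ = 98.4 − 20·log₁₀(114.6/9.8) = 98.4 − 21.359 = 77.04 dB SPL.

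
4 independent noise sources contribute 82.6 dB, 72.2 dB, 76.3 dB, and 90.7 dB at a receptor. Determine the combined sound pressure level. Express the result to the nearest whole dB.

For uncorrelated sources the intensities add, so convert each level to linear form, sum, and take 10·log₁₀ of the total.
Σ 10^(L/10) = 10^(82.6/10) + 10^(72.2/10) + 10^(76.3/10) + 10^(90.7/10) = 1.416e+09.
L_total = 10·log₁₀(1.416e+09) = 91.51 dB.

92 dB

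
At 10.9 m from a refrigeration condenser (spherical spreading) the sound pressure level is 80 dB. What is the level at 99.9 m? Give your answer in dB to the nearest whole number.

61 dB

Spherical spreading from a point source gives a 20·log₁₀(r₂/r₁) drop.
L₂ = 80 − 20·log₁₀(99.9/10.9) = 80 − 19.243 = 60.76 dB.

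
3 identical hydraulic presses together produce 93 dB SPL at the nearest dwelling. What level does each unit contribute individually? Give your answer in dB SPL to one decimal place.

88.2 dB SPL

3 equal contributions raise the level by 10·log₁₀ 3 = 4.771 dB, so each unit alone gives 93 − 4.771.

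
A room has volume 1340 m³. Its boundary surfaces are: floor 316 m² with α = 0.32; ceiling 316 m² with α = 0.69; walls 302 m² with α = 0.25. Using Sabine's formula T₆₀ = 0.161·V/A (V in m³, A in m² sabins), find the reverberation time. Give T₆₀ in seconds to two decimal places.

0.55 s

Total absorption A = 316·0.32 + 316·0.69 + 302·0.25 = 394.66 m² sabins.
T₆₀ = 0.161·V/A = 0.161·1340/394.66 = 0.547 s.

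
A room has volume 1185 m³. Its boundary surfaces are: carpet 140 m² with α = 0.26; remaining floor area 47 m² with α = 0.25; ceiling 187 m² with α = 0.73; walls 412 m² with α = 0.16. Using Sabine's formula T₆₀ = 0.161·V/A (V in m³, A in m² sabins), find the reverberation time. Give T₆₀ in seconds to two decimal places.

0.76 s

Summing Sᵢαᵢ: 140·0.26 + 47·0.25 + 187·0.73 + 412·0.16 = 250.58 m².
T₆₀ = 0.161 × 1185 / 250.58 = 0.761 s.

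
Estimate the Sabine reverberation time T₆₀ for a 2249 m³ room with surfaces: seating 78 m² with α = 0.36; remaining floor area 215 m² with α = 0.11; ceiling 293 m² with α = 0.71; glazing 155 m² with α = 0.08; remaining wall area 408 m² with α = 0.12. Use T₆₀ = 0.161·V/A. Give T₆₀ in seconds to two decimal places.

Summing Sᵢαᵢ: 78·0.36 + 215·0.11 + 293·0.71 + 155·0.08 + 408·0.12 = 321.12 m².
T₆₀ = 0.161·V/A = 0.161·2249/321.12 = 1.128 s.

1.13 s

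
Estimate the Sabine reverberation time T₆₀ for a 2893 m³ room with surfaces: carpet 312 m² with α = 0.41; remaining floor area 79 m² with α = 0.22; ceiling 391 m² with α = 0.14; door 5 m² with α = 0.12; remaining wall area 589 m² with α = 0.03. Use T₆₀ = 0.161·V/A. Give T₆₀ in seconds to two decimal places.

Total absorption A = 312·0.41 + 79·0.22 + 391·0.14 + 5·0.12 + 589·0.03 = 218.31 m² sabins.
T₆₀ = 0.161 × 2893 / 218.31 = 2.134 s.

2.13 s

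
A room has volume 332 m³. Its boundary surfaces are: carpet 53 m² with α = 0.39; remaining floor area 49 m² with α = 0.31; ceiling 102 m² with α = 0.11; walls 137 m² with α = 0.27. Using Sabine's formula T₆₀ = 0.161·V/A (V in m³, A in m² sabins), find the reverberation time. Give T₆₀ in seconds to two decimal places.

0.64 s

Summing Sᵢαᵢ: 53·0.39 + 49·0.31 + 102·0.11 + 137·0.27 = 84.07 m².
T₆₀ = 0.161 × 332 / 84.07 = 0.636 s.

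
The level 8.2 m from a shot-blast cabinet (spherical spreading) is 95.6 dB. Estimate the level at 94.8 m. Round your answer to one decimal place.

74.3 dB

Point-source attenuation: ΔL = 20·log₁₀(r₂/r₁) = 20·log₁₀(94.8/8.2) = 21.260 dB.
L₂ = 95.6 − 20·log₁₀(94.8/8.2) = 95.6 − 21.260 = 74.34 dB.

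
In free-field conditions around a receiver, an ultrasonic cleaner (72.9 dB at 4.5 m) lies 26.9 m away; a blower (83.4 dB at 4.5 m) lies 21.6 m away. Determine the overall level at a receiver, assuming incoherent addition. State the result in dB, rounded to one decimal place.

70.0 dB

First find each source's level at the receiver (point-source: −20·log₁₀(r/r_ref)), then combine on an intensity basis.
ultrasonic cleaner: 72.9 − 20·log₁₀(26.9/4.5) = 72.9 − 15.53 = 57.37 dB.
blower: 83.4 − 20·log₁₀(21.6/4.5) = 83.4 − 13.62 = 69.78 dB.
Σ 10^(L/10) = 1.004e+07 → L_total = 10·log₁₀(1.004e+07) = 70.02 dB.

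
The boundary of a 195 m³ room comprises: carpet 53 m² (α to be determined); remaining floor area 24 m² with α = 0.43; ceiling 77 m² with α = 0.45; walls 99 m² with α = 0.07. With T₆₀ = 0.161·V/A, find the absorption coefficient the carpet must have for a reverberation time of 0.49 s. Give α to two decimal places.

Required total absorption A = 0.161·195/0.49 = 64.07 m².
Absorption from the other surfaces = 24·0.43 + 77·0.45 + 99·0.07 = 51.90 m², so the carpet must supply 12.17 m² over 53 m².
α = 12.17/53 = 0.230.

0.23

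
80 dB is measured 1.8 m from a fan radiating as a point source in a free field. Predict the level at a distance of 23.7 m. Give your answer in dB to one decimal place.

Point-source attenuation: ΔL = 20·log₁₀(r₂/r₁) = 20·log₁₀(23.7/1.8) = 22.390 dB.
L₂ = 80 − 20·log₁₀(23.7/1.8) = 80 − 22.390 = 57.61 dB.

57.6 dB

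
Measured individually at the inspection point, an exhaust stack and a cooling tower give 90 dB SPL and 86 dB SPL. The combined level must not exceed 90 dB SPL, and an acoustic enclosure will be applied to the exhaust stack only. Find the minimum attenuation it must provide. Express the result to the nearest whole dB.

The untreated sources together contribute 10^(86/10) = 3.981e+08, i.e. 86.00 dB SPL.
To meet 90 dB SPL overall, the treated exhaust stack may contribute at most 10^(90/10) − 3.981e+08 = 6.019e+08, i.e. 87.80 dB SPL.
Required insertion loss = 90 − 87.80 = 2.20 dB.

2 dB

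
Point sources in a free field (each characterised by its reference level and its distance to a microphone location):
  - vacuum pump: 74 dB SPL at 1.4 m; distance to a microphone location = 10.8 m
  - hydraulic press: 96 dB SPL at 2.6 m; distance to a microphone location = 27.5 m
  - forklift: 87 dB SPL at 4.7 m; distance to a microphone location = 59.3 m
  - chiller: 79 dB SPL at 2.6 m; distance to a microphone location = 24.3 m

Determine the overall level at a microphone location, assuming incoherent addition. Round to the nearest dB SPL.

First find each source's level at the receiver (point-source: −20·log₁₀(r/r_ref)), then combine on an intensity basis.
vacuum pump: 74 − 20·log₁₀(10.8/1.4) = 74 − 17.75 = 56.25 dB SPL.
hydraulic press: 96 − 20·log₁₀(27.5/2.6) = 96 − 20.49 = 75.51 dB SPL.
forklift: 87 − 20·log₁₀(59.3/4.7) = 87 − 22.02 = 64.98 dB SPL.
chiller: 79 − 20·log₁₀(24.3/2.6) = 79 − 19.41 = 59.59 dB SPL.
Σ 10^(L/10) = 4.007e+07 → L_total = 10·log₁₀(4.007e+07) = 76.03 dB SPL.

76 dB SPL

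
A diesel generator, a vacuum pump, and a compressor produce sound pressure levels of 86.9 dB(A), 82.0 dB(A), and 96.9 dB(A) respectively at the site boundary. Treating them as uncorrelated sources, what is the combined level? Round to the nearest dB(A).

Incoherent sources combine by intensity addition: L_total = 10·log₁₀(Σ 10^(L_i/10)).
Σ 10^(L/10) = 10^(86.9/10) + 10^(82.0/10) + 10^(96.9/10) = 5.546e+09.
L_total = 10·log₁₀(5.546e+09) = 97.44 dB(A).

97 dB(A)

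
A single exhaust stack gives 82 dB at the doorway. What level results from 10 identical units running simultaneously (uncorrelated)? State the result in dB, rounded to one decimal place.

92.0 dB

L_total = L₁ + 10·log₁₀ N for N identical incoherent sources.
L_total = 82 + 10·log₁₀(10) = 82 + 10.000 = 92.00 dB.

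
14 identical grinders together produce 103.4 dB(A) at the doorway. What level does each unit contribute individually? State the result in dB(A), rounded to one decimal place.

For N identical incoherent sources L_total = L₁ + 10·log₁₀ N, so L₁ = 103.4 − 10·log₁₀(14) = 103.4 − 11.461.

91.9 dB(A)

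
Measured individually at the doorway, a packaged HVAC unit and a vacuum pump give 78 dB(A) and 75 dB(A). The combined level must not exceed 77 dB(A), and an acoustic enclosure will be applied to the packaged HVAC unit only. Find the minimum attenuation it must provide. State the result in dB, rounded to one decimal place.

Everything except the packaged HVAC unit sums to 10^(75/10) = 3.162e+07 in linear terms, 75.00 dB(A).
The limit corresponds to 10^(77/10) = 5.012e+07; subtracting the fixed part leaves 1.850e+07 for the packaged HVAC unit, i.e. 72.67 dB(A).
Required insertion loss = 78 − 72.67 = 5.33 dB.

5.3 dB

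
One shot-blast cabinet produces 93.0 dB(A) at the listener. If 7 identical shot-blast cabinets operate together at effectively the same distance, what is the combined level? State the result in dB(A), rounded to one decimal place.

With 7 equal, uncorrelated contributions the intensity is 7× that of one unit, giving a rise of 10·log₁₀ 7.
L_total = 93.0 + 10·log₁₀(7) = 93.0 + 8.451 = 101.45 dB(A).

101.5 dB(A)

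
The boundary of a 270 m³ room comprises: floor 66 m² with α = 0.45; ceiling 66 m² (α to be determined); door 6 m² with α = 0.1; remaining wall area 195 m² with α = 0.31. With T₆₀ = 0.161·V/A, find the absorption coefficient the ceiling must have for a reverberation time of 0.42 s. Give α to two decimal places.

0.19

From T₆₀ = 0.161·V/A, the target T₆₀ = 0.42 s needs A = 0.161·270/0.42 = 103.50 m².
Absorption from the other surfaces = 66·0.45 + 6·0.1 + 195·0.31 = 90.75 m², so the ceiling must supply 12.75 m² over 66 m².
α = 12.75/66 = 0.193.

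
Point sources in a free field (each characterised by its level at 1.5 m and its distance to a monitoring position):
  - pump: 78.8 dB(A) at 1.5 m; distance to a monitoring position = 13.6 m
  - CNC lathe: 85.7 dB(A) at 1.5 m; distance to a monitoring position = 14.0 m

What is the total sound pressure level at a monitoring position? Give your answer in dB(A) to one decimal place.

Propagate each source to the receiver with L = L_ref − 20·log₁₀(r/r_ref), then add intensities.
pump: 78.8 − 20·log₁₀(13.6/1.5) = 78.8 − 19.15 = 59.65 dB(A).
CNC lathe: 85.7 − 20·log₁₀(14.0/1.5) = 85.7 − 19.40 = 66.30 dB(A).
Σ 10^(L/10) = 5.188e+06 → L_total = 10·log₁₀(5.188e+06) = 67.15 dB(A).

67.1 dB(A)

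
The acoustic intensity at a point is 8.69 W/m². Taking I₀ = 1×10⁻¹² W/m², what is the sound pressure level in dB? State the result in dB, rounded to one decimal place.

L = 10·log₁₀(I/I₀) = 10·log₁₀(8.69/10⁻¹²) = 10·log₁₀(8.69×10^12).
L = 10·(0.9390 + 12) = 129.39 dB.

129.4 dB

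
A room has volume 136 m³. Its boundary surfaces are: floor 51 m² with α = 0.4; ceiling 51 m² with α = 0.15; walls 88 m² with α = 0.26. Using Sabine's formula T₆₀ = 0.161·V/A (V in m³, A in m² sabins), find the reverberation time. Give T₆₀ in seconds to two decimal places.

0.43 s

A = Σ Sᵢαᵢ = 51·0.4 + 51·0.15 + 88·0.26 = 50.93 m².
T₆₀ = 0.161·V/A = 0.161·136/50.93 = 0.430 s.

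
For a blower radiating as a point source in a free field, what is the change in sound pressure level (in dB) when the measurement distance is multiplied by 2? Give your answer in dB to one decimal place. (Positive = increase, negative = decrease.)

A point source loses 6 dB per doubling of distance; generally ΔL = −20·log₁₀(r₂/r₁).
ΔL = −20·log₁₀(2) = -6.02 dB.

-6.0 dB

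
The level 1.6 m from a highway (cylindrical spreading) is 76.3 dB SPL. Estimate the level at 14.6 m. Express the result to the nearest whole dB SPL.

67 dB SPL

Cylindrical spreading from a line source gives a 10·log₁₀(r₂/r₁) drop.
L₂ = 76.3 − 10·log₁₀(14.6/1.6) = 76.3 − 9.602 = 66.70 dB SPL.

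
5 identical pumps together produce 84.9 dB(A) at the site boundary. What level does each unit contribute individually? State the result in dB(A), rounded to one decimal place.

77.9 dB(A)

For N identical incoherent sources L_total = L₁ + 10·log₁₀ N, so L₁ = 84.9 − 10·log₁₀(5) = 84.9 − 6.990.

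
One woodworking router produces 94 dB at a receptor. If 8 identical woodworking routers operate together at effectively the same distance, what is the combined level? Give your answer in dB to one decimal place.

103.0 dB

N identical incoherent sources raise the level by 10·log₁₀ N.
L_total = 94 + 10·log₁₀(8) = 94 + 9.031 = 103.03 dB.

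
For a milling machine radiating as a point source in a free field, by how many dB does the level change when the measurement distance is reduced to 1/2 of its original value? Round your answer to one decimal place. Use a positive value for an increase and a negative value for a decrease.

+6.0 dB

Point-source spreading: ΔL = −20·log₁₀(r₂/r₁).
ΔL = −20·log₁₀(0.5) = +6.02 dB.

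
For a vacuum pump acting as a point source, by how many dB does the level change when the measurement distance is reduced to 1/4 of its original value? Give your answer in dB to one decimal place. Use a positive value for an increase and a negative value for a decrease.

+12.0 dB

With spherical spreading the level changes by −20·log₁₀(r₂/r₁).
ΔL = −20·log₁₀(0.25) = +12.04 dB.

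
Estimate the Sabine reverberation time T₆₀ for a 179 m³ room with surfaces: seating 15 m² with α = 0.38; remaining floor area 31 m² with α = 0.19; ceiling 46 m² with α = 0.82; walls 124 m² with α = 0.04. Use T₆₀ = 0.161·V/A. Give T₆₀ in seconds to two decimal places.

Summing Sᵢαᵢ: 15·0.38 + 31·0.19 + 46·0.82 + 124·0.04 = 54.27 m².
T₆₀ = 0.161·V/A = 0.161·179/54.27 = 0.531 s.

0.53 s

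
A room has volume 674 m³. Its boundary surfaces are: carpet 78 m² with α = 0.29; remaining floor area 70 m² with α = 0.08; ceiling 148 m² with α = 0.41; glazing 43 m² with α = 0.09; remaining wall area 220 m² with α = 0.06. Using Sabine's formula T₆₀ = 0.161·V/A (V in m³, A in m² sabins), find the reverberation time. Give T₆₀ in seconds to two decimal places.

1.02 s

Summing Sᵢαᵢ: 78·0.29 + 70·0.08 + 148·0.41 + 43·0.09 + 220·0.06 = 105.97 m².
T₆₀ = 0.161 × 674 / 105.97 = 1.024 s.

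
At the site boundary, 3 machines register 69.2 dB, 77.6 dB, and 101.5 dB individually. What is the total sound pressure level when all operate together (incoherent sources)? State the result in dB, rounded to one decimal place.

101.5 dB

For uncorrelated sources the intensities add, so convert each level to linear form, sum, and take 10·log₁₀ of the total.
Σ 10^(L/10) = 10^(69.2/10) + 10^(77.6/10) + 10^(101.5/10) = 1.419e+10.
L_total = 10·log₁₀(1.419e+10) = 101.52 dB.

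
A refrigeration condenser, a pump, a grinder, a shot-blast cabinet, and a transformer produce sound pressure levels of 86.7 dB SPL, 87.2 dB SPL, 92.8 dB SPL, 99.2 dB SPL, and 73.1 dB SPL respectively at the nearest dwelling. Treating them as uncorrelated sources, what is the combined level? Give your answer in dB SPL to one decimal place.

For uncorrelated sources the intensities add, so convert each level to linear form, sum, and take 10·log₁₀ of the total.
Σ 10^(L/10) = 10^(86.7/10) + 10^(87.2/10) + 10^(92.8/10) + 10^(99.2/10) + 10^(73.1/10) = 1.124e+10.
L_total = 10·log₁₀(1.124e+10) = 100.51 dB SPL.

100.5 dB SPL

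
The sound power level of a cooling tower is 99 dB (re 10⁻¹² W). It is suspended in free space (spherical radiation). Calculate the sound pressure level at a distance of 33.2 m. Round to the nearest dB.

The power spreads over a sphere of area 4π·r², so L_p = L_w − 10·log₁₀(4π·r²).
4π·r² = 1.385e+04 m², 10·log₁₀ of that is 41.415 dB.
L_p = 99 − 41.415 = 57.59 dB.

58 dB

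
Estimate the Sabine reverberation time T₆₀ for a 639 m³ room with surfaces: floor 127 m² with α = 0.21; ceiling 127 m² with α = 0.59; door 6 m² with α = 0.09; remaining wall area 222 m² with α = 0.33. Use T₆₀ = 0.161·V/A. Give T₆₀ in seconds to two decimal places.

0.59 s

Total absorption A = 127·0.21 + 127·0.59 + 6·0.09 + 222·0.33 = 175.40 m² sabins.
T₆₀ = 0.161 × 639 / 175.40 = 0.587 s.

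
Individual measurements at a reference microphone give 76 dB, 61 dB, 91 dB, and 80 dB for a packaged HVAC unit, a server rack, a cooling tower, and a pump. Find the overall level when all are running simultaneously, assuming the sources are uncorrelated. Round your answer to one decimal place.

91.5 dB

Incoherent sources combine by intensity addition: L_total = 10·log₁₀(Σ 10^(L_i/10)).
Σ 10^(L/10) = 10^(76/10) + 10^(61/10) + 10^(91/10) + 10^(80/10) = 1.400e+09.
L_total = 10·log₁₀(1.400e+09) = 91.46 dB.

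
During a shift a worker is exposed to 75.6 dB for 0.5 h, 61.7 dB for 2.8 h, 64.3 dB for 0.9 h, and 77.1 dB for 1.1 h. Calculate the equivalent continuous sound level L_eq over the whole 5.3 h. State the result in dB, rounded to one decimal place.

71.8 dB

The energy average is taken in the linear domain: L_eq = 10·log₁₀[(Σ tᵢ·10^(Lᵢ/10))/T], T = 5.3 h.
Σ tᵢ·10^(Lᵢ/10) = 0.5·10^(75.6/10) + 2.8·10^(61.7/10) + 0.9·10^(64.3/10) + 1.1·10^(77.1/10) = 8.113e+07.
L_eq = 10·log₁₀(8.113e+07/5.3) = 71.85 dB.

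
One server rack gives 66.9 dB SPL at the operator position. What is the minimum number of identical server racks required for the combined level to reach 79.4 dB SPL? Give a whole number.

18

N identical sources give L₁ + 10·log₁₀ N, so require 10·log₁₀ N ≥ 79.4 − 66.9 = 12.5 dB.
N ≥ 10^(12.5/10) = 17.783, so N = 18.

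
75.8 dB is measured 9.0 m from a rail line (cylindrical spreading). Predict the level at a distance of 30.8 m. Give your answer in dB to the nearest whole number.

Line-source attenuation: ΔL = 10·log₁₀(r₂/r₁) = 10·log₁₀(30.8/9.0) = 5.343 dB.
L₂ = 75.8 − 10·log₁₀(30.8/9.0) = 75.8 − 5.343 = 70.46 dB.

70 dB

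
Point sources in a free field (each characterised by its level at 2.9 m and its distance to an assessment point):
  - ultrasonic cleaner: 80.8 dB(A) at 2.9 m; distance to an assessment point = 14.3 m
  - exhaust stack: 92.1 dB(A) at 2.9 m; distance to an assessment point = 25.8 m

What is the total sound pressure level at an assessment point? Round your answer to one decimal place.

Propagate each source to the receiver with L = L_ref − 20·log₁₀(r/r_ref), then add intensities.
ultrasonic cleaner: 80.8 − 20·log₁₀(14.3/2.9) = 80.8 − 13.86 = 66.94 dB(A).
exhaust stack: 92.1 − 20·log₁₀(25.8/2.9) = 92.1 − 18.98 = 73.12 dB(A).
Σ 10^(L/10) = 2.544e+07 → L_total = 10·log₁₀(2.544e+07) = 74.05 dB(A).

74.1 dB(A)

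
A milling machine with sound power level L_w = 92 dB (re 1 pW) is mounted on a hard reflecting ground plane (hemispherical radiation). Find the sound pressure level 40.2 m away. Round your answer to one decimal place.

51.9 dB

The power spreads over a hemisphere of area 2π·r², so L_p = L_w − 10·log₁₀(2π·r²).
2π·r² = 1.015e+04 m², 10·log₁₀ of that is 40.066 dB.
L_p = 92 − 40.066 = 51.93 dB.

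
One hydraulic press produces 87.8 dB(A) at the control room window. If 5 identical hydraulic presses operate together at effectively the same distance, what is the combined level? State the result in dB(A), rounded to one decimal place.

94.8 dB(A)

N identical incoherent sources raise the level by 10·log₁₀ N.
L_total = 87.8 + 10·log₁₀(5) = 87.8 + 6.990 = 94.79 dB(A).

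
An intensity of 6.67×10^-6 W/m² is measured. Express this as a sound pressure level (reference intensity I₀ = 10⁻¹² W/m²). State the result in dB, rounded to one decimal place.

68.2 dB

Dividing by I₀ shifts the exponent by 12: I/I₀ = 6.67×10^6.
L = 10·(0.8241 + 6) = 68.24 dB.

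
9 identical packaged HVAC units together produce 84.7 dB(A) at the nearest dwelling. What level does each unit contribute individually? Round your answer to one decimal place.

75.2 dB(A)

For N identical incoherent sources L_total = L₁ + 10·log₁₀ N, so L₁ = 84.7 − 10·log₁₀(9) = 84.7 − 9.542.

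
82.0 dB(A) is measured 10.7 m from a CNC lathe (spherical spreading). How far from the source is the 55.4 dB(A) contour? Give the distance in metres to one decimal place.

228.8 m

For a point source L₁ − L₂ = 20·log₁₀(r₂/r₁), so r₂ = r₁·10^((L₁−L₂)/20).
r₂ = 10.7·10^((82.0−55.4)/20) = 10.7·10^(26.6/20) = 228.76 m.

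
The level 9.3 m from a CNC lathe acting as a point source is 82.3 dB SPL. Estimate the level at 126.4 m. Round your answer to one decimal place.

For a point source, L₂ = L₁ − 20·log₁₀(r₂/r₁).
L₂ = 82.3 − 20·log₁₀(126.4/9.3) = 82.3 − 22.665 = 59.63 dB SPL.

59.6 dB SPL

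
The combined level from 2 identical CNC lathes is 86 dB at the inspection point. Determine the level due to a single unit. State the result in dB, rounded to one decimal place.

83.0 dB

For N identical incoherent sources L_total = L₁ + 10·log₁₀ N, so L₁ = 86 − 10·log₁₀(2) = 86 − 3.010.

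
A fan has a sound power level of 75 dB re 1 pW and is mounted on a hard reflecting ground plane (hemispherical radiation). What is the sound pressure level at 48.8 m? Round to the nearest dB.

33 dB

The power spreads over a hemisphere of area 2π·r², so L_p = L_w − 10·log₁₀(2π·r²).
2π·r² = 1.496e+04 m², 10·log₁₀ of that is 41.750 dB.
L_p = 75 − 41.750 = 33.25 dB.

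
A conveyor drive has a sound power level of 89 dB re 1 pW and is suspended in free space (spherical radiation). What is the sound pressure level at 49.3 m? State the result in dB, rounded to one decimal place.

The power spreads over a sphere of area 4π·r², so L_p = L_w − 10·log₁₀(4π·r²).
4π·r² = 3.054e+04 m², 10·log₁₀ of that is 44.849 dB.
L_p = 89 − 44.849 = 44.15 dB.

44.2 dB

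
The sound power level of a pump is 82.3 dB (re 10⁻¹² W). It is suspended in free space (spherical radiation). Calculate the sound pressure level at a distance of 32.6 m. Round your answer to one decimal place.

L_p = L_w − 10·log₁₀(4π·r²) with r = 32.6 m.
4π·r² = 1.336e+04 m², 10·log₁₀ of that is 41.256 dB.
L_p = 82.3 − 41.256 = 41.04 dB.

41.0 dB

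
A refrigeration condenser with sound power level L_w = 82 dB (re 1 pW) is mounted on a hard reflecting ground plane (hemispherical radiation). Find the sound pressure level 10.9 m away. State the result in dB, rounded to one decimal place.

The power spreads over a hemisphere of area 2π·r², so L_p = L_w − 10·log₁₀(2π·r²).
2π·r² = 746.5 m², 10·log₁₀ of that is 28.730 dB.
L_p = 82 − 28.730 = 53.27 dB.

53.3 dB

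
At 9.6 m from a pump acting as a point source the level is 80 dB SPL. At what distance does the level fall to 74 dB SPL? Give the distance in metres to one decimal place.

19.2 m

The 6.0 dB drop corresponds to a distance ratio of 10^(6.0/20) for a point source.
r₂ = 9.6·10^((80−74)/20) = 9.6·10^(6.0/20) = 19.15 m.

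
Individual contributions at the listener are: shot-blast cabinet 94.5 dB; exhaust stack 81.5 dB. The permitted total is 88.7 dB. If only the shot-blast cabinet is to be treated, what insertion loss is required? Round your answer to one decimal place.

6.7 dB

The untreated sources together contribute 10^(81.5/10) = 1.413e+08, i.e. 81.50 dB.
To meet 88.7 dB overall, the treated shot-blast cabinet may contribute at most 10^(88.7/10) − 1.413e+08 = 6.001e+08, i.e. 87.78 dB.
Required insertion loss = 94.5 − 87.78 = 6.72 dB.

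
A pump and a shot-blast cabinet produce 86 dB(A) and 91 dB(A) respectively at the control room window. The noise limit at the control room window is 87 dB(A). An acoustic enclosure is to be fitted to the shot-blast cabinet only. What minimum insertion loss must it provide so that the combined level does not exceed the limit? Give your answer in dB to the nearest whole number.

11 dB

The untreated sources together contribute 10^(86/10) = 3.981e+08, i.e. 86.00 dB(A).
To meet 87 dB(A) overall, the treated shot-blast cabinet may contribute at most 10^(87/10) − 3.981e+08 = 1.031e+08, i.e. 80.13 dB(A).
So the shot-blast cabinet must be reduced from 91 to 80.13 dB(A): IL = 10.87 dB.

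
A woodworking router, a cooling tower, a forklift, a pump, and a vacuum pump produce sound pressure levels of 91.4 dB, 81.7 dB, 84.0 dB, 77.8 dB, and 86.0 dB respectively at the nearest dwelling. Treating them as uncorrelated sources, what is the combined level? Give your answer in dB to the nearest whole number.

93 dB

Incoherent sources combine by intensity addition: L_total = 10·log₁₀(Σ 10^(L_i/10)).
Σ 10^(L/10) = 10^(91.4/10) + 10^(81.7/10) + 10^(84.0/10) + 10^(77.8/10) + 10^(86.0/10) = 2.238e+09.
L_total = 10·log₁₀(2.238e+09) = 93.50 dB.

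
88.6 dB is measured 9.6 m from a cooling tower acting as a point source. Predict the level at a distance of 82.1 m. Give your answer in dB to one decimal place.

70.0 dB

Point-source attenuation: ΔL = 20·log₁₀(r₂/r₁) = 20·log₁₀(82.1/9.6) = 18.641 dB.
L₂ = 88.6 − 20·log₁₀(82.1/9.6) = 88.6 − 18.641 = 69.96 dB.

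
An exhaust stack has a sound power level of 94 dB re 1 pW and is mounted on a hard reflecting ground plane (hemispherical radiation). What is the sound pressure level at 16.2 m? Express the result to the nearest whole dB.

62 dB

Free-field hemispherical radiation: L_p = L_w − 10·log₁₀(2π·r²), r = 16.2 m.
2π·r² = 1649 m², 10·log₁₀ of that is 32.172 dB.
L_p = 94 − 32.172 = 61.83 dB.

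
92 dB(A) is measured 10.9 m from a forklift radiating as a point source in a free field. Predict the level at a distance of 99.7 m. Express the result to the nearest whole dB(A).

Point-source attenuation: ΔL = 20·log₁₀(r₂/r₁) = 20·log₁₀(99.7/10.9) = 19.225 dB.
L₂ = 92 − 20·log₁₀(99.7/10.9) = 92 − 19.225 = 72.77 dB(A).

73 dB(A)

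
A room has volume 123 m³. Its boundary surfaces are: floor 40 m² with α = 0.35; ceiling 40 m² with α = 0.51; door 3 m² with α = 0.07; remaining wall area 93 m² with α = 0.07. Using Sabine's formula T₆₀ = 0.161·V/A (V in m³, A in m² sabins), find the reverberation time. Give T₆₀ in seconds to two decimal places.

0.48 s

Summing Sᵢαᵢ: 40·0.35 + 40·0.51 + 3·0.07 + 93·0.07 = 41.12 m².
T₆₀ = 0.161·V/A = 0.161·123/41.12 = 0.482 s.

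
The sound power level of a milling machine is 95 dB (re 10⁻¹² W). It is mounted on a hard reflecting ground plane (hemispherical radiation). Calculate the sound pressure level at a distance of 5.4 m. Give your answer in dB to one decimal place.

72.4 dB

L_p = L_w − 10·log₁₀(2π·r²) with r = 5.4 m.
2π·r² = 183.2 m², 10·log₁₀ of that is 22.630 dB.
L_p = 95 − 22.630 = 72.37 dB.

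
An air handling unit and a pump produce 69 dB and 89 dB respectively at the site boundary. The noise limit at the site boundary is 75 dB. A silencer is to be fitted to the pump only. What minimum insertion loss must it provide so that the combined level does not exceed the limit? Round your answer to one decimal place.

15.3 dB

Fixed contribution from the other source: Σ 10^(L/10) = 10^(69/10) = 7.943e+06 (69.00 dB).
The limit corresponds to 10^(75/10) = 3.162e+07; subtracting the fixed part leaves 2.368e+07 for the pump, i.e. 73.74 dB.
Required insertion loss = 89 − 73.74 = 15.26 dB.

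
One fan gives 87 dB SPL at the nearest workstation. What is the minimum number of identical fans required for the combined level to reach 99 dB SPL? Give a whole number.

16

The shortfall is 99 − 87 = 12.0 dB, and N units add 10·log₁₀ N, so need 10·log₁₀ N ≥ 12.0.
N ≥ 10^(12.0/10) = 15.849, so N = 16.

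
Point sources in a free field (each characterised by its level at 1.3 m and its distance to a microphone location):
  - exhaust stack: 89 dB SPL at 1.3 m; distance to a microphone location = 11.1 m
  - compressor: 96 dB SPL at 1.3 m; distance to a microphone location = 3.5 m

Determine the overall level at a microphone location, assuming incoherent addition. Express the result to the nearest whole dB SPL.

87 dB SPL

First find each source's level at the receiver (point-source: −20·log₁₀(r/r_ref)), then combine on an intensity basis.
exhaust stack: 89 − 20·log₁₀(11.1/1.3) = 89 − 18.63 = 70.37 dB SPL.
compressor: 96 − 20·log₁₀(3.5/1.3) = 96 − 8.60 = 87.40 dB SPL.
Σ 10^(L/10) = 5.601e+08 → L_total = 10·log₁₀(5.601e+08) = 87.48 dB SPL.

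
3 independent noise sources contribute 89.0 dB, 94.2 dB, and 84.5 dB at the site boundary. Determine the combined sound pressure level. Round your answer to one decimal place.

Incoherent sources combine by intensity addition: L_total = 10·log₁₀(Σ 10^(L_i/10)).
Σ 10^(L/10) = 10^(89.0/10) + 10^(94.2/10) + 10^(84.5/10) = 3.706e+09.
L_total = 10·log₁₀(3.706e+09) = 95.69 dB.

95.7 dB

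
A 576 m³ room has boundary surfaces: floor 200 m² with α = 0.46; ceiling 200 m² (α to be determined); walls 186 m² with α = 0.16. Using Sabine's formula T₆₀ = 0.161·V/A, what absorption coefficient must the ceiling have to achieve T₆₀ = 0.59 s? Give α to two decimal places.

Required total absorption A = 0.161·576/0.59 = 157.18 m².
Absorption from the other surfaces = 200·0.46 + 186·0.16 = 121.76 m², so the ceiling must supply 35.42 m² over 200 m².
α = 35.42/200 = 0.177.

0.18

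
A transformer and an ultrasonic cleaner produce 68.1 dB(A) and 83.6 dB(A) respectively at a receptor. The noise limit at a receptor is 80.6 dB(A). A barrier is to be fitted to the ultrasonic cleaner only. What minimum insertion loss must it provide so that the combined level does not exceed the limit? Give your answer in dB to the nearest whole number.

3 dB

The untreated sources together contribute 10^(68.1/10) = 6.457e+06, i.e. 68.10 dB(A).
To meet 80.6 dB(A) overall, the treated ultrasonic cleaner may contribute at most 10^(80.6/10) − 6.457e+06 = 1.084e+08, i.e. 80.35 dB(A).
So the ultrasonic cleaner must be reduced from 83.6 to 80.35 dB(A): IL = 3.25 dB.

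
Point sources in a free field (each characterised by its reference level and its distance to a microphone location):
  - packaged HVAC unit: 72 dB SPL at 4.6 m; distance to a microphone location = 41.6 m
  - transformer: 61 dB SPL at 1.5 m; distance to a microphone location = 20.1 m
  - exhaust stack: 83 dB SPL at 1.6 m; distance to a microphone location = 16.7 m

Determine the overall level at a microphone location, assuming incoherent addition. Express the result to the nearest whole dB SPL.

63 dB SPL

Apply inverse-square spreading to bring every level to the receiver, then sum 10^(L/10).
packaged HVAC unit: 72 − 20·log₁₀(41.6/4.6) = 72 − 19.13 = 52.87 dB SPL.
transformer: 61 − 20·log₁₀(20.1/1.5) = 61 − 22.54 = 38.46 dB SPL.
exhaust stack: 83 − 20·log₁₀(16.7/1.6) = 83 − 20.37 = 62.63 dB SPL.
Σ 10^(L/10) = 2.032e+06 → L_total = 10·log₁₀(2.032e+06) = 63.08 dB SPL.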